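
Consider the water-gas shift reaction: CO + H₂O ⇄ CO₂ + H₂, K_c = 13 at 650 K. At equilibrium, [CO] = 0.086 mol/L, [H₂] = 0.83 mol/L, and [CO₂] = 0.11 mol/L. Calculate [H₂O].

At equilibrium, K_c = [CO₂]·[H₂] / ([CO]·[H₂O]) = 13.
(0.11)·(0.83) / ((0.086)·([H₂O])) = 13
[H₂O] = 0.0817 = 0.082 mol/L

[H₂O] = 0.082 mol/L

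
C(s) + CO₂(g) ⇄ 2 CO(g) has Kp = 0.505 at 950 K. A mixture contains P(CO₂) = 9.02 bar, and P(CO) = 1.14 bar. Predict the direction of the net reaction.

forward (toward products)

(C is a pure solid — omitted from Qp.)
Qp = P(CO)² / P(CO₂) = (1.14)² / (9.02) = 0.144
Qp = 0.144 < Kp = 0.505, so the forward reaction proceeds.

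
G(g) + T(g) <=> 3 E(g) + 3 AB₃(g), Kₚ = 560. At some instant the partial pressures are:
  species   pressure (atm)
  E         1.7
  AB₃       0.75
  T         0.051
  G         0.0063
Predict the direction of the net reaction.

Qₚ = P(E)³·P(AB₃)³ / (P(G)·P(T)) = (1.7)³·(0.75)³ / ((0.0063)·(0.051)) = 6500
Qₚ = 6500 > Kₚ = 560, so the reverse reaction proceeds.

in the reverse direction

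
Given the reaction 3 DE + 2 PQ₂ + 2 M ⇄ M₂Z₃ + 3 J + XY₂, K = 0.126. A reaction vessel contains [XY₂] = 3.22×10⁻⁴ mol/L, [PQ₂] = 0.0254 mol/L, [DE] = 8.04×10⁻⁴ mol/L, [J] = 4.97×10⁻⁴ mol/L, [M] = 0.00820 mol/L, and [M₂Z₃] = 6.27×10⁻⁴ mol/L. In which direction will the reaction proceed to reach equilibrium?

Q = [M₂Z₃]·[J]³·[XY₂] / ([DE]³·[PQ₂]²·[M]²) = (6.27×10⁻⁴)·(4.97×10⁻⁴)³·(3.22×10⁻⁴) / ((8.04×10⁻⁴)³·(0.0254)²·(0.00820)²) = 1.10
Q = 1.10 > K = 0.126, so the reverse reaction proceeds.

in the reverse direction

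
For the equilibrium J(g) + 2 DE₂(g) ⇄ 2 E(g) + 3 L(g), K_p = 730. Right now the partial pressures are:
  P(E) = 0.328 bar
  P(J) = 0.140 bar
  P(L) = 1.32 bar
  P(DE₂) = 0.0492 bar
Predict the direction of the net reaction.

Q_p = P(E)²·P(L)³ / (P(J)·P(DE₂)²) = (0.328)²·(1.32)³ / ((0.140)·(0.0492)²) = 730
Q_p = 730 = K_p, so the system is already at equilibrium.

no net change (already at equilibrium)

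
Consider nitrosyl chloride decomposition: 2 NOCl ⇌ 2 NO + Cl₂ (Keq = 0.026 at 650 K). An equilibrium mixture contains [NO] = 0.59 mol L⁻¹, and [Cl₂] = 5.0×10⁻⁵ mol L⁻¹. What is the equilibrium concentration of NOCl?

[NOCl] = 0.026 mol L⁻¹

At equilibrium, Keq = [NO]²·[Cl₂] / [NOCl]² = 0.026.
(0.59)²·(5.0×10⁻⁵) / ([NOCl])² = 0.026
[NOCl]² = 6.69×10⁻⁴ ⇒ [NOCl] = 0.026 mol L⁻¹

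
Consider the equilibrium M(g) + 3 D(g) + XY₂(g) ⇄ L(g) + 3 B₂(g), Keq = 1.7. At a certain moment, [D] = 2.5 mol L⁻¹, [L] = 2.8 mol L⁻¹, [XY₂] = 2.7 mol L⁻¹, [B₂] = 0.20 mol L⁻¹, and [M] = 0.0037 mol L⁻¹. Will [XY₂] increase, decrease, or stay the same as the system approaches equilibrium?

Q = [L]·[B₂]³ / ([M]·[D]³·[XY₂]) = (2.8)·(0.20)³ / ((0.0037)·(2.5)³·(2.7)) = 0.14
Q = 0.14 < Keq = 1.7: net forward reaction.
XY₂ is a reactant, so it decreases.

decrease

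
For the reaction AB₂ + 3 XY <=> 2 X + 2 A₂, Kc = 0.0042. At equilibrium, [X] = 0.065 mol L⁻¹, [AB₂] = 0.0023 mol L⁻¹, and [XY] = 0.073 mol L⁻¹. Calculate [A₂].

At equilibrium, Kc = [X]²·[A₂]² / ([AB₂]·[XY]³) = 0.0042.
(0.065)²·([A₂])² / ((0.0023)·(0.073)³) = 0.0042
[A₂]² = 8.89×10⁻⁷ ⇒ [A₂] = 9.4×10⁻⁴ mol L⁻¹

[A₂] = 9.4×10⁻⁴ mol L⁻¹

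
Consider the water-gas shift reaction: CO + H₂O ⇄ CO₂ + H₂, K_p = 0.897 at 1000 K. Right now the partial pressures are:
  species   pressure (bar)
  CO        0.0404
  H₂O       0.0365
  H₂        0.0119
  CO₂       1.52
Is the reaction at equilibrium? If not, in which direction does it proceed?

reverse (toward reactants)

Q_p = P(CO₂)·P(H₂) / (P(CO)·P(H₂O)) = (1.52)·(0.0119) / ((0.0404)·(0.0365)) = 12.3
Q_p = 12.3 > K_p = 0.897, so the reverse reaction proceeds.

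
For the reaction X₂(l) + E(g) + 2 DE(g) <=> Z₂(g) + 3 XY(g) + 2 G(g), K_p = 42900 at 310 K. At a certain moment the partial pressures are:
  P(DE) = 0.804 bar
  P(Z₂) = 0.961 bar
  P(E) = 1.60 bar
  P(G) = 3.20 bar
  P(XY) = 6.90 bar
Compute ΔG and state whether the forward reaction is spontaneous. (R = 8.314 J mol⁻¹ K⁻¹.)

(X₂ is a pure liquid — omitted from Q_p.)
Q_p = P(Z₂)·P(XY)³·P(G)² / (P(E)·P(DE)²) = (0.961)·(6.90)³·(3.20)² / ((1.60)·(0.804)²) = 3130
ΔG = RT ln(Q_p/K_p) = (8.314 J mol⁻¹ K⁻¹)(310 K) × ln(3130/42900)
   = (2.577 kJ/mol)(-2.618) = -6.75 kJ/mol
ΔG < 0, so the forward reaction is spontaneous (proceeds forward).

ΔG = -6.75 kJ/mol; the forward reaction is spontaneous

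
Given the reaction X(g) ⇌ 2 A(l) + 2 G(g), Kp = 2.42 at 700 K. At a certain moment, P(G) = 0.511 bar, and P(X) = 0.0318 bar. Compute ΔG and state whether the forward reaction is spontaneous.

(A is a pure liquid — omitted from Qp.)
Qp = P(G)² / P(X) = (0.511)² / (0.0318) = 8.21
ΔG = RT ln(Qp/Kp) = (8.314 J mol⁻¹ K⁻¹)(700 K) × ln(8.21/2.42)
   = (5.820 kJ/mol)(1.222) = 7.11 kJ/mol
ΔG > 0, so the forward reaction is non-spontaneous (proceeds in reverse).

ΔG = 7.11 kJ/mol; the forward reaction is non-spontaneous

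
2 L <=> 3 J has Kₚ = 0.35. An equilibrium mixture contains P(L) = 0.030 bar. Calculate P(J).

At equilibrium, Kₚ = P(J)³ / P(L)² = 0.35.
(P(J))³ / (0.030)² = 0.35
P(J)³ = 3.15e-4 ⇒ P(J) = 0.068 bar

P(J) = 0.068 bar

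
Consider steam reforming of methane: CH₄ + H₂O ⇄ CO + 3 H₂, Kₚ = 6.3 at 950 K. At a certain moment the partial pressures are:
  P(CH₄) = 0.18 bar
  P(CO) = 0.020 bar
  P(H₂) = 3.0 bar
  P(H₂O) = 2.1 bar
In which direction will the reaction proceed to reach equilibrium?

in the forward direction

Qₚ = P(CO)·P(H₂)³ / (P(CH₄)·P(H₂O)) = (0.020)·(3.0)³ / ((0.18)·(2.1)) = 1.4
Qₚ = 1.4 < Kₚ = 6.3, so the forward reaction proceeds.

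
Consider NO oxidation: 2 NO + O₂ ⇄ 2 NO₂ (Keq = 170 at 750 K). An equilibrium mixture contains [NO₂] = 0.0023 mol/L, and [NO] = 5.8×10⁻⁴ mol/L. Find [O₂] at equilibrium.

[O₂] = 0.093 mol/L

At equilibrium, Keq = [NO₂]² / ([NO]²·[O₂]) = 170.
(0.0023)² / ((5.8×10⁻⁴)²·([O₂])) = 170
[O₂] = 0.0925 = 0.093 mol/L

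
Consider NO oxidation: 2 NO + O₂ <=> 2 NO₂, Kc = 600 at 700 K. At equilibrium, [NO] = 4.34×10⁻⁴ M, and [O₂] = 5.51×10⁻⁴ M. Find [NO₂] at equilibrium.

[NO₂] = 2.50×10⁻⁴ M

At equilibrium, Kc = [NO₂]² / ([NO]²·[O₂]) = 600.
([NO₂])² / ((4.34×10⁻⁴)²·(5.51×10⁻⁴)) = 600
[NO₂]² = 6.23×10⁻⁸ ⇒ [NO₂] = 2.50×10⁻⁴ M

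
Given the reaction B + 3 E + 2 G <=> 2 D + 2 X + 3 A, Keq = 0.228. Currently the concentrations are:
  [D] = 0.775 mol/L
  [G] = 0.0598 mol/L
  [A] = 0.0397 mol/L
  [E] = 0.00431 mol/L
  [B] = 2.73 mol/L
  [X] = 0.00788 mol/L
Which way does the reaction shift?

Q = [D]²·[X]²·[A]³ / ([B]·[E]³·[G]²) = (0.775)²·(0.00788)²·(0.0397)³ / ((2.73)·(0.00431)³·(0.0598)²) = 2.99
Q = 2.99 > Keq = 0.228, so the reverse reaction proceeds.

toward reactants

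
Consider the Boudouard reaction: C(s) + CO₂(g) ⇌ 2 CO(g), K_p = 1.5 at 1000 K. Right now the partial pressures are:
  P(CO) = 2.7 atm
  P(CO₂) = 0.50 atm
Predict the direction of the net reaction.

(C is a pure solid — omitted from Q_p.)
Q_p = P(CO)² / P(CO₂) = (2.7)² / (0.50) = 15
Q_p = 15 > K_p = 1.5, so the reverse reaction proceeds.

toward reactants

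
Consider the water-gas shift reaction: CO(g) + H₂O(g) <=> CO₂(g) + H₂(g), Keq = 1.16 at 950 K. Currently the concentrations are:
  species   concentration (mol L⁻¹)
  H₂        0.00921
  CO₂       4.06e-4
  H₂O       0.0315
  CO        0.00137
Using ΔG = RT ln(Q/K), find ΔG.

ΔG = -20.5 kJ/mol

Q = [CO₂]·[H₂] / ([CO]·[H₂O]) = (4.06e-4)·(0.00921) / ((0.00137)·(0.0315)) = 0.0866
ΔG = RT ln(Q/Keq) = (8.314 J mol⁻¹ K⁻¹)(950 K) × ln(0.0866/1.16)
   = (7.898 kJ/mol)(-2.595) = -20.5 kJ/mol
ΔG < 0, so the forward reaction is spontaneous (proceeds forward).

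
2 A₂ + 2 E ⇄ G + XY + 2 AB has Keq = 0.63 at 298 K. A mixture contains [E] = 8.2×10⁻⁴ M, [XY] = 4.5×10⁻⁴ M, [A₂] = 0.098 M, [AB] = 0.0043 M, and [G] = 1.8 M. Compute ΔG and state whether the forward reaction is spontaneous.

ΔG = 3.23 kJ/mol; the forward reaction is non-spontaneous

Q = [G]·[XY]·[AB]² / ([A₂]²·[E]²) = (1.8)·(4.5×10⁻⁴)·(0.0043)² / ((0.098)²·(8.2×10⁻⁴)²) = 2.32
ΔG = RT ln(Q/Keq) = (8.314 J mol⁻¹ K⁻¹)(298 K) × ln(2.32/0.63)
   = (2.478 kJ/mol)(1.304) = 3.23 kJ/mol
ΔG > 0, so the forward reaction is non-spontaneous (proceeds in reverse).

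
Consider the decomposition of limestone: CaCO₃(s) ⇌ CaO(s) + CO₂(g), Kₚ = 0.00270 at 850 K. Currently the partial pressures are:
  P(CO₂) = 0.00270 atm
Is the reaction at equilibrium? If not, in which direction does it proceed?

no net change (already at equilibrium)

(CaCO₃, CaO are pure solids — omitted from Qₚ.)
Qₚ = P(CO₂) = 0.00270
Qₚ = 0.00270 = Kₚ, so the system is already at equilibrium.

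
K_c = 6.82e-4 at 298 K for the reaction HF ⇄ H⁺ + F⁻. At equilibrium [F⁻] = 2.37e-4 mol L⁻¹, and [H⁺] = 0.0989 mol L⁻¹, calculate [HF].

At equilibrium, K_c = [H⁺]·[F⁻] / [HF] = 6.82e-4.
(0.0989)·(2.37e-4) / ([HF]) = 6.82e-4
[HF] = 0.0344 mol L⁻¹

[HF] = 0.0344 mol L⁻¹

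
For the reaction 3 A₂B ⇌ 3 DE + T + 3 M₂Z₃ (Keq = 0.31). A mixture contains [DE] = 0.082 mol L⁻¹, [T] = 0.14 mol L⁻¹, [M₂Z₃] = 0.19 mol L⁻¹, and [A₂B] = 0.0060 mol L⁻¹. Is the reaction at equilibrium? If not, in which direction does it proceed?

toward reactants

Q = [DE]³·[T]·[M₂Z₃]³ / [A₂B]³ = (0.082)³·(0.14)·(0.19)³ / (0.0060)³ = 2.5
Q = 2.5 > Keq = 0.31, so the reverse reaction proceeds.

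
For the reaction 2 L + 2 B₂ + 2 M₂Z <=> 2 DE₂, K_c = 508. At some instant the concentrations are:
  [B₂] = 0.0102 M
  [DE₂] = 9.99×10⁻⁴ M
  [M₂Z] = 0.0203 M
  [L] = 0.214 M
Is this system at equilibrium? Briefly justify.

Q_c = [DE₂]² / ([L]²·[B₂]²·[M₂Z]²) = (9.99×10⁻⁴)² / ((0.214)²·(0.0102)²·(0.0203)²) = 508
Q_c = 508 = K_c; the system is at equilibrium.

yes, at equilibrium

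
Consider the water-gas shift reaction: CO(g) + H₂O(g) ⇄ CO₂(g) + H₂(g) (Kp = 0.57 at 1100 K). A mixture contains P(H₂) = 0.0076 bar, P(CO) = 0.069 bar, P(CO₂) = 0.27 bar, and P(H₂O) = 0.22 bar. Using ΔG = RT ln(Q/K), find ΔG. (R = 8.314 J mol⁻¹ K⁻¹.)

ΔG = -13.2 kJ/mol

Qp = P(CO₂)·P(H₂) / (P(CO)·P(H₂O)) = (0.27)·(0.0076) / ((0.069)·(0.22)) = 0.135
ΔG = RT ln(Qp/Kp) = (8.314 J mol⁻¹ K⁻¹)(1100 K) × ln(0.135/0.57)
   = (9.145 kJ/mol)(-1.440) = -13.2 kJ/mol
ΔG < 0, so the forward reaction is spontaneous (proceeds forward).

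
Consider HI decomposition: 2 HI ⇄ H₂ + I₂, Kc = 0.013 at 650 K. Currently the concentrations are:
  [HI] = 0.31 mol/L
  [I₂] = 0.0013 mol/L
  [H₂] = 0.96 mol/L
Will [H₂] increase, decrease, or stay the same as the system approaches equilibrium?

Qc = [H₂]·[I₂] / [HI]² = (0.96)·(0.0013) / (0.31)² = 0.013
Qc = 0.013 = Kc; the system is at equilibrium.

stay the same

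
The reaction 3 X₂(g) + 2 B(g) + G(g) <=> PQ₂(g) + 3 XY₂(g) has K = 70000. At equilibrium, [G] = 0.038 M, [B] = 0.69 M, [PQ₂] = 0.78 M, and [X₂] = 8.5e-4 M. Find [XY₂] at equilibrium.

At equilibrium, K = [PQ₂]·[XY₂]³ / ([X₂]³·[B]²·[G]) = 70000.
(0.78)·([XY₂])³ / ((8.5e-4)³·(0.69)²·(0.038)) = 70000
[XY₂]³ = 9.97e-7 ⇒ [XY₂] = 0.010 M

[XY₂] = 0.010 M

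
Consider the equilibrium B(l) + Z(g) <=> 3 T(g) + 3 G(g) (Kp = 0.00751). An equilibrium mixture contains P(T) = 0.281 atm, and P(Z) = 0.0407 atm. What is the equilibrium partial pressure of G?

P(G) = 0.240 atm

(B is a pure liquid — omitted from Kp.)
At equilibrium, Kp = P(T)³·P(G)³ / P(Z) = 0.00751.
(0.281)³·(P(G))³ / (0.0407) = 0.00751
P(G)³ = 0.0138 ⇒ P(G) = 0.240 atm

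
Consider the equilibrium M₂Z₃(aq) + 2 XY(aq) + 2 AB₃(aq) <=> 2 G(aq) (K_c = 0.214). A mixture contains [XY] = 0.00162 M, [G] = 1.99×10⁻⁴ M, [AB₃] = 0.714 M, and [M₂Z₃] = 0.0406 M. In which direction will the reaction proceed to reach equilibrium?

Q_c = [G]² / ([M₂Z₃]·[XY]²·[AB₃]²) = (1.99×10⁻⁴)² / ((0.0406)·(0.00162)²·(0.714)²) = 0.729
Q_c = 0.729 > K_c = 0.214, so the reverse reaction proceeds.

to the left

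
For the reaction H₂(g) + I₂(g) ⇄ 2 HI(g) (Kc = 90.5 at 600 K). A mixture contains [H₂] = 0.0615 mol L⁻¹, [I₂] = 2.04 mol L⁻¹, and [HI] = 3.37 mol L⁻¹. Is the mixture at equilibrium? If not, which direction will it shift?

Qc = [HI]² / ([H₂]·[I₂]) = (3.37)² / ((0.0615)·(2.04)) = 90.5
Qc = 90.5 = Kc; the system is at equilibrium.

yes, at equilibrium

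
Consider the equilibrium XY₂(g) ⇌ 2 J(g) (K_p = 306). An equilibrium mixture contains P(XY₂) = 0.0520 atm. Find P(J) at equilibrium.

P(J) = 3.99 atm

At equilibrium, K_p = P(J)² / P(XY₂) = 306.
(P(J))² / (0.0520) = 306
P(J)² = 15.9 ⇒ P(J) = 3.99 atm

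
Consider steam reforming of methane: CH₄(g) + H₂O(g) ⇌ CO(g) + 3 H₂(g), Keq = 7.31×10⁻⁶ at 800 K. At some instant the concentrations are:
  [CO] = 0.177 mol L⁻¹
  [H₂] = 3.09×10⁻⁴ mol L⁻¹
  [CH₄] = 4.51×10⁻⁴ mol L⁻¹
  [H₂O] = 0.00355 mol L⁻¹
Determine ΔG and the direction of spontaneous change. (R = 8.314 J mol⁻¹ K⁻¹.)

Q = [CO]·[H₂]³ / ([CH₄]·[H₂O]) = (0.177)·(3.09×10⁻⁴)³ / ((4.51×10⁻⁴)·(0.00355)) = 3.26×10⁻⁶
ΔG = RT ln(Q/Keq) = (8.314 J mol⁻¹ K⁻¹)(800 K) × ln(3.26×10⁻⁶/7.31×10⁻⁶)
   = (6.651 kJ/mol)(-0.8075) = -5.37 kJ/mol
ΔG < 0, so the forward reaction is spontaneous (proceeds forward).

ΔG = -5.37 kJ/mol; the forward reaction is spontaneous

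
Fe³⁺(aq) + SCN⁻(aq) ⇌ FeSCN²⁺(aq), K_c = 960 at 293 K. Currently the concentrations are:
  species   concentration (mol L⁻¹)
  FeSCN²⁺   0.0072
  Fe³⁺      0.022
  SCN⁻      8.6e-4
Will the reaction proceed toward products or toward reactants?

toward products

Q_c = [FeSCN²⁺] / ([Fe³⁺]·[SCN⁻]) = (0.0072) / ((0.022)·(8.6e-4)) = 380
Q_c = 380 < K_c = 960, so the forward reaction proceeds.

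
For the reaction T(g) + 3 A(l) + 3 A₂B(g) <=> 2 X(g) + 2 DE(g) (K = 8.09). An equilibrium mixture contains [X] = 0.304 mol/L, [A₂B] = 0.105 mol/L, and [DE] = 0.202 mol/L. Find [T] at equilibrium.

(A is a pure liquid — omitted from K.)
At equilibrium, K = [X]²·[DE]² / ([T]·[A₂B]³) = 8.09.
(0.304)²·(0.202)² / (([T])·(0.105)³) = 8.09
[T] = 0.403 mol/L

[T] = 0.403 mol/L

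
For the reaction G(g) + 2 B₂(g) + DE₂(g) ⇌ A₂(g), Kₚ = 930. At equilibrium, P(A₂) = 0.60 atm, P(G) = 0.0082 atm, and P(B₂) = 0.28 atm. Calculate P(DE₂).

P(DE₂) = 1.0 atm

At equilibrium, Kₚ = P(A₂) / (P(G)·P(B₂)²·P(DE₂)) = 930.
(0.60) / ((0.0082)·(0.28)²·(P(DE₂))) = 930
P(DE₂) = 1.00 = 1.0 atm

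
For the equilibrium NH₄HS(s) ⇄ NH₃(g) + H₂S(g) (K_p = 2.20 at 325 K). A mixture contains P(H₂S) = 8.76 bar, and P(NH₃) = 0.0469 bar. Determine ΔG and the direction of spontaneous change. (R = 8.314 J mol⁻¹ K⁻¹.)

(NH₄HS is a pure solid — omitted from Q_p.)
Q_p = P(NH₃)·P(H₂S) = (0.0469)·(8.76) = 0.411
ΔG = RT ln(Q_p/K_p) = (8.314 J mol⁻¹ K⁻¹)(325 K) × ln(0.411/2.20)
   = (2.702 kJ/mol)(-1.678) = -4.53 kJ/mol
ΔG < 0, so the forward reaction is spontaneous (proceeds forward).

ΔG = -4.53 kJ/mol; the forward reaction is spontaneous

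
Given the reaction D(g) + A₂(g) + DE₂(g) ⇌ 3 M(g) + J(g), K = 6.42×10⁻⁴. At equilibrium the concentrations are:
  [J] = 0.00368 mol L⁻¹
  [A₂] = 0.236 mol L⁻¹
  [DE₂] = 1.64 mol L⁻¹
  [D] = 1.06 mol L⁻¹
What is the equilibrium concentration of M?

At equilibrium, K = [M]³·[J] / ([D]·[A₂]·[DE₂]) = 6.42×10⁻⁴.
([M])³·(0.00368) / ((1.06)·(0.236)·(1.64)) = 6.42×10⁻⁴
[M]³ = 0.0716 ⇒ [M] = 0.415 mol L⁻¹

[M] = 0.415 mol L⁻¹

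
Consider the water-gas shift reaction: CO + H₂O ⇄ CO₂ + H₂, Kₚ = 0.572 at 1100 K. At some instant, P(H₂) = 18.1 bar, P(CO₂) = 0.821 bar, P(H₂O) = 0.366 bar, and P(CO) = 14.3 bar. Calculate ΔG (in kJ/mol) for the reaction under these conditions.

Qₚ = P(CO₂)·P(H₂) / (P(CO)·P(H₂O)) = (0.821)·(18.1) / ((14.3)·(0.366)) = 2.84
ΔG = RT ln(Qₚ/Kₚ) = (8.314 J mol⁻¹ K⁻¹)(1100 K) × ln(2.84/0.572)
   = (9.145 kJ/mol)(1.602) = 14.7 kJ/mol
ΔG > 0, so the forward reaction is non-spontaneous (proceeds in reverse).

ΔG = 14.7 kJ/mol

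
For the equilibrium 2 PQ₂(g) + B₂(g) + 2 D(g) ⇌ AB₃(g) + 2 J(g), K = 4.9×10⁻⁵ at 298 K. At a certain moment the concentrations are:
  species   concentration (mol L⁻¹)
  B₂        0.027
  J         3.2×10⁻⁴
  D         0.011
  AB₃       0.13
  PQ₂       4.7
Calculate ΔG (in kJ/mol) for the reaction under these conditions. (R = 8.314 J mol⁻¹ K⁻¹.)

ΔG = 3.28 kJ/mol

Q = [AB₃]·[J]² / ([PQ₂]²·[B₂]·[D]²) = (0.13)·(3.2×10⁻⁴)² / ((4.7)²·(0.027)·(0.011)²) = 1.84×10⁻⁴
ΔG = RT ln(Q/K) = (8.314 J mol⁻¹ K⁻¹)(298 K) × ln(1.84×10⁻⁴/4.9×10⁻⁵)
   = (2.478 kJ/mol)(1.323) = 3.28 kJ/mol
ΔG > 0, so the forward reaction is non-spontaneous (proceeds in reverse).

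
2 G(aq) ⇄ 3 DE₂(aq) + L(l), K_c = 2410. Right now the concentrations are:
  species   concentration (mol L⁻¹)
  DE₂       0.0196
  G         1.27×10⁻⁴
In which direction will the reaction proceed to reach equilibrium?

in the forward direction

(L is a pure liquid — omitted from Q_c.)
Q_c = [DE₂]³ / [G]² = (0.0196)³ / (1.27×10⁻⁴)² = 467
Q_c = 467 < K_c = 2410, so the forward reaction proceeds.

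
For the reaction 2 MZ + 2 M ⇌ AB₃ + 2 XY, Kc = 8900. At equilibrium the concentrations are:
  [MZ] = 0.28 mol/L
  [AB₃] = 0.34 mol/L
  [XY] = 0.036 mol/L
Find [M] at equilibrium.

At equilibrium, Kc = [AB₃]·[XY]² / ([MZ]²·[M]²) = 8900.
(0.34)·(0.036)² / ((0.28)²·([M])²) = 8900
[M]² = 6.32e-7 ⇒ [M] = 7.9e-4 mol/L

[M] = 7.9e-4 mol/L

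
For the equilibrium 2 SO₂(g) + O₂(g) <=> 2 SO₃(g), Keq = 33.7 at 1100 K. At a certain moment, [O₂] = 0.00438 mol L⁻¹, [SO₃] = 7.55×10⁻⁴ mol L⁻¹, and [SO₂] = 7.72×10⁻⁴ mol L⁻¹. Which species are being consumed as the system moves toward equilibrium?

SO₃ (products)

Q = [SO₃]² / ([SO₂]²·[O₂]) = (7.55×10⁻⁴)² / ((7.72×10⁻⁴)²·(0.00438)) = 218
Q = 218 > Keq = 33.7: net reverse reaction.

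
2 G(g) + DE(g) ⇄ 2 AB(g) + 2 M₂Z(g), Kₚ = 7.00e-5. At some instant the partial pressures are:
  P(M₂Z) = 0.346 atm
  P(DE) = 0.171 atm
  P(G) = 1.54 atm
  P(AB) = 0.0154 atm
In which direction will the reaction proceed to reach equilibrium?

at equilibrium

Qₚ = P(AB)²·P(M₂Z)² / (P(G)²·P(DE)) = (0.0154)²·(0.346)² / ((1.54)²·(0.171)) = 7.00e-5
Qₚ = 7.00e-5 = Kₚ, so the system is already at equilibrium.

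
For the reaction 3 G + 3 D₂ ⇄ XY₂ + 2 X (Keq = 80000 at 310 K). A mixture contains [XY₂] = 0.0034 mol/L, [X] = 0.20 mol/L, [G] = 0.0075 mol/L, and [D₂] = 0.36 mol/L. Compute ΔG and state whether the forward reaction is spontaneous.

Q = [XY₂]·[X]² / ([G]³·[D₂]³) = (0.0034)·(0.20)² / ((0.0075)³·(0.36)³) = 6910
ΔG = RT ln(Q/Keq) = (8.314 J mol⁻¹ K⁻¹)(310 K) × ln(6910/80000)
   = (2.577 kJ/mol)(-2.449) = -6.31 kJ/mol
ΔG < 0, so the forward reaction is spontaneous (proceeds forward).

ΔG = -6.31 kJ/mol; the forward reaction is spontaneous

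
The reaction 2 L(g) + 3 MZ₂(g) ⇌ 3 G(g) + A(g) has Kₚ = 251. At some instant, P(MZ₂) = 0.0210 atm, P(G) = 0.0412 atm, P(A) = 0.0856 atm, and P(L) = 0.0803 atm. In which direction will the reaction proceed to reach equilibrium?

Qₚ = P(G)³·P(A) / (P(L)²·P(MZ₂)³) = (0.0412)³·(0.0856) / ((0.0803)²·(0.0210)³) = 100
Qₚ = 100 < Kₚ = 251, so the forward reaction proceeds.

toward products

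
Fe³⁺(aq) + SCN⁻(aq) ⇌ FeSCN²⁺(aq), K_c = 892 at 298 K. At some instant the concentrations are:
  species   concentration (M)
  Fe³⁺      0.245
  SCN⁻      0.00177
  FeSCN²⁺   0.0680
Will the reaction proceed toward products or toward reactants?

Q_c = [FeSCN²⁺] / ([Fe³⁺]·[SCN⁻]) = (0.0680) / ((0.245)·(0.00177)) = 157
Q_c = 157 < K_c = 892, so the forward reaction proceeds.

in the forward direction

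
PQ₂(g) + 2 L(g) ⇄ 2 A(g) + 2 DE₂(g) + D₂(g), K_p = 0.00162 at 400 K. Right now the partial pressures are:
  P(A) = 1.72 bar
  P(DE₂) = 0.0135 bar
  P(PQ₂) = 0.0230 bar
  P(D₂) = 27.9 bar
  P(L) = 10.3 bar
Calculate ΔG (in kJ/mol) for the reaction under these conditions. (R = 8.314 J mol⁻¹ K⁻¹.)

ΔG = 4.44 kJ/mol

Q_p = P(A)²·P(DE₂)²·P(D₂) / (P(PQ₂)·P(L)²) = (1.72)²·(0.0135)²·(27.9) / ((0.0230)·(10.3)²) = 0.00616
ΔG = RT ln(Q_p/K_p) = (8.314 J mol⁻¹ K⁻¹)(400 K) × ln(0.00616/0.00162)
   = (3.326 kJ/mol)(1.336) = 4.44 kJ/mol
ΔG > 0, so the forward reaction is non-spontaneous (proceeds in reverse).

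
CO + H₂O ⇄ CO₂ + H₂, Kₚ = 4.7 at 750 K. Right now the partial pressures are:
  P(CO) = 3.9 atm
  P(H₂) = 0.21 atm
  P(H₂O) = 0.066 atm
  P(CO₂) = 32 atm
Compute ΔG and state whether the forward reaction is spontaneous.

ΔG = 10.7 kJ/mol; the forward reaction is non-spontaneous

Qₚ = P(CO₂)·P(H₂) / (P(CO)·P(H₂O)) = (32)·(0.21) / ((3.9)·(0.066)) = 26.1
ΔG = RT ln(Qₚ/Kₚ) = (8.314 J mol⁻¹ K⁻¹)(750 K) × ln(26.1/4.7)
   = (6.236 kJ/mol)(1.714) = 10.7 kJ/mol
ΔG > 0, so the forward reaction is non-spontaneous (proceeds in reverse).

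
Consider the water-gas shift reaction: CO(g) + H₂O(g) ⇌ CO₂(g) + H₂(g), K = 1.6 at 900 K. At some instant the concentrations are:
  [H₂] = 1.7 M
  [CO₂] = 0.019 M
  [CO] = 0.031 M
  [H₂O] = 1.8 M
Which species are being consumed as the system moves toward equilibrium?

CO, H₂O (reactants)

Q = [CO₂]·[H₂] / ([CO]·[H₂O]) = (0.019)·(1.7) / ((0.031)·(1.8)) = 0.58
Q = 0.58 < K = 1.6: net forward reaction.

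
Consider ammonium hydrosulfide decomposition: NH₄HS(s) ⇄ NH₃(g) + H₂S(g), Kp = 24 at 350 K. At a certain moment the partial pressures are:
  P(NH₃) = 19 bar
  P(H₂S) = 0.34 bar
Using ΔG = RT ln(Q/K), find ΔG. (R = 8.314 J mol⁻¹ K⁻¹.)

(NH₄HS is a pure solid — omitted from Qp.)
Qp = P(NH₃)·P(H₂S) = (19)·(0.34) = 6.46
ΔG = RT ln(Qp/Kp) = (8.314 J mol⁻¹ K⁻¹)(350 K) × ln(6.46/24)
   = (2.910 kJ/mol)(-1.312) = -3.82 kJ/mol
ΔG < 0, so the forward reaction is spontaneous (proceeds forward).

ΔG = -3.82 kJ/mol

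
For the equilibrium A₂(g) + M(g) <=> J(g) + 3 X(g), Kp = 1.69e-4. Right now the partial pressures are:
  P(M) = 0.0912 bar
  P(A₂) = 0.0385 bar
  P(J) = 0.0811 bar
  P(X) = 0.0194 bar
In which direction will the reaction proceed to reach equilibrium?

Qp = P(J)·P(X)³ / (P(A₂)·P(M)) = (0.0811)·(0.0194)³ / ((0.0385)·(0.0912)) = 1.69e-4
Qp = 1.69e-4 = Kp, so the system is already at equilibrium.

no net change (already at equilibrium)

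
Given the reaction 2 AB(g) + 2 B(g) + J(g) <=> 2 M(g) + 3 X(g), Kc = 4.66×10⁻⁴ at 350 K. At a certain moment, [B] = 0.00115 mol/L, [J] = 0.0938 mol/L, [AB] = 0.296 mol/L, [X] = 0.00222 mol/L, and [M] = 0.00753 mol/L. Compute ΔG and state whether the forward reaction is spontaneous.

ΔG = -6.11 kJ/mol; the forward reaction is spontaneous

Qc = [M]²·[X]³ / ([AB]²·[B]²·[J]) = (0.00753)²·(0.00222)³ / ((0.296)²·(0.00115)²·(0.0938)) = 5.71×10⁻⁵
ΔG = RT ln(Qc/Kc) = (8.314 J mol⁻¹ K⁻¹)(350 K) × ln(5.71×10⁻⁵/4.66×10⁻⁴)
   = (2.910 kJ/mol)(-2.099) = -6.11 kJ/mol
ΔG < 0, so the forward reaction is spontaneous (proceeds forward).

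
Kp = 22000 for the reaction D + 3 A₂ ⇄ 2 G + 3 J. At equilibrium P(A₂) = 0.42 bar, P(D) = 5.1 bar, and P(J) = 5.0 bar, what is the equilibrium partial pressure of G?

At equilibrium, Kp = P(G)²·P(J)³ / (P(D)·P(A₂)³) = 22000.
(P(G))²·(5.0)³ / ((5.1)·(0.42)³) = 22000
P(G)² = 66.5 ⇒ P(G) = 8.2 bar

P(G) = 8.2 bar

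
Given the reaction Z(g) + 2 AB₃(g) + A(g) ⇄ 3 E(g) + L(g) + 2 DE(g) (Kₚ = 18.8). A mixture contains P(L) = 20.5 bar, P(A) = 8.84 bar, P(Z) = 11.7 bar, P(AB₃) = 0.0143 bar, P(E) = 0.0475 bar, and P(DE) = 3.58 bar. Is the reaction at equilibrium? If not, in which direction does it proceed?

in the forward direction

Qₚ = P(E)³·P(L)·P(DE)² / (P(Z)·P(AB₃)²·P(A)) = (0.0475)³·(20.5)·(3.58)² / ((11.7)·(0.0143)²·(8.84)) = 1.33
Qₚ = 1.33 < Kₚ = 18.8, so the forward reaction proceeds.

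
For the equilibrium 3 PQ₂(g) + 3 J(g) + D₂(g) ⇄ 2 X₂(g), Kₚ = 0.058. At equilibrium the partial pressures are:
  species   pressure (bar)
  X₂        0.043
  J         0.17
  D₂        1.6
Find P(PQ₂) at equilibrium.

At equilibrium, Kₚ = P(X₂)² / (P(PQ₂)³·P(J)³·P(D₂)) = 0.058.
(0.043)² / ((P(PQ₂))³·(0.17)³·(1.6)) = 0.058
P(PQ₂)³ = 4.06 ⇒ P(PQ₂) = 1.6 bar

P(PQ₂) = 1.6 bar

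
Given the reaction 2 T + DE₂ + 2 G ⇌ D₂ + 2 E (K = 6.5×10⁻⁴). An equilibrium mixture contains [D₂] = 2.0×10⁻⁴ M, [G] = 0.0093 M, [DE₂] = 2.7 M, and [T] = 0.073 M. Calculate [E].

[E] = 0.0020 M

At equilibrium, K = [D₂]·[E]² / ([T]²·[DE₂]·[G]²) = 6.5×10⁻⁴.
(2.0×10⁻⁴)·([E])² / ((0.073)²·(2.7)·(0.0093)²) = 6.5×10⁻⁴
[E]² = 4.04×10⁻⁶ ⇒ [E] = 0.0020 M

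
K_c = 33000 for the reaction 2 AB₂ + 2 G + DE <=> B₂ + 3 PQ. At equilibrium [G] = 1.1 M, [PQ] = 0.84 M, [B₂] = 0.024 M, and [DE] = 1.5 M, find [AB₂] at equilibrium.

[AB₂] = 4.9×10⁻⁴ M

At equilibrium, K_c = [B₂]·[PQ]³ / ([AB₂]²·[G]²·[DE]) = 33000.
(0.024)·(0.84)³ / (([AB₂])²·(1.1)²·(1.5)) = 33000
[AB₂]² = 2.37×10⁻⁷ ⇒ [AB₂] = 4.9×10⁻⁴ M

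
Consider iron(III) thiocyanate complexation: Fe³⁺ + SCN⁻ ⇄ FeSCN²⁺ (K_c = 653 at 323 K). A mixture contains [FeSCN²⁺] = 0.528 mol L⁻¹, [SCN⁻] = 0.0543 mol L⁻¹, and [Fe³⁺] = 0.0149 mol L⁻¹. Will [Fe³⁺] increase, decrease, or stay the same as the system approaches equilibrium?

Q_c = [FeSCN²⁺] / ([Fe³⁺]·[SCN⁻]) = (0.528) / ((0.0149)·(0.0543)) = 653
Q_c = 653 = K_c; the system is at equilibrium.

stay the same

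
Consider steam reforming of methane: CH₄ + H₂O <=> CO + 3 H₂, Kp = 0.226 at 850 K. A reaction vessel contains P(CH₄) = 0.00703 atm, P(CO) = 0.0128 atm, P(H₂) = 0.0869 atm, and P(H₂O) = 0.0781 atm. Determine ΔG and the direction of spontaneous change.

ΔG = -19.0 kJ/mol; the forward reaction is spontaneous

Qp = P(CO)·P(H₂)³ / (P(CH₄)·P(H₂O)) = (0.0128)·(0.0869)³ / ((0.00703)·(0.0781)) = 0.0153
ΔG = RT ln(Qp/Kp) = (8.314 J mol⁻¹ K⁻¹)(850 K) × ln(0.0153/0.226)
   = (7.067 kJ/mol)(-2.693) = -19.0 kJ/mol
ΔG < 0, so the forward reaction is spontaneous (proceeds forward).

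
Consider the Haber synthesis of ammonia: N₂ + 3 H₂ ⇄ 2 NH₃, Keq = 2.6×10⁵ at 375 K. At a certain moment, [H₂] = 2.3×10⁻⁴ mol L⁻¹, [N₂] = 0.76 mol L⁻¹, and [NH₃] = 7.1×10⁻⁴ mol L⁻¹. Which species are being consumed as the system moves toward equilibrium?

Q = [NH₃]² / ([N₂]·[H₂]³) = (7.1×10⁻⁴)² / ((0.76)·(2.3×10⁻⁴)³) = 55000
Q = 55000 < Keq = 2.6×10⁵: net forward reaction.

N₂, H₂ (reactants)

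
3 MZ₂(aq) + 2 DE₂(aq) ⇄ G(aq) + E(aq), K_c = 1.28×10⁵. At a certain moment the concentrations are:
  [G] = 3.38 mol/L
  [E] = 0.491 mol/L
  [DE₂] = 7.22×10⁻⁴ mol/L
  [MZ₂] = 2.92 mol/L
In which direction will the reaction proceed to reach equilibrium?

at equilibrium

Q_c = [G]·[E] / ([MZ₂]³·[DE₂]²) = (3.38)·(0.491) / ((2.92)³·(7.22×10⁻⁴)²) = 1.28×10⁵
Q_c = 1.28×10⁵ = K_c, so the system is already at equilibrium.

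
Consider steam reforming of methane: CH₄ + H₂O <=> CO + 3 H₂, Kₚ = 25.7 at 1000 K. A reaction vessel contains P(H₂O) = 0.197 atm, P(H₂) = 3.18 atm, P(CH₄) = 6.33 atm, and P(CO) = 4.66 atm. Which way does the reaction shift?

Qₚ = P(CO)·P(H₂)³ / (P(CH₄)·P(H₂O)) = (4.66)·(3.18)³ / ((6.33)·(0.197)) = 120
Qₚ = 120 > Kₚ = 25.7, so the reverse reaction proceeds.

reverse (toward reactants)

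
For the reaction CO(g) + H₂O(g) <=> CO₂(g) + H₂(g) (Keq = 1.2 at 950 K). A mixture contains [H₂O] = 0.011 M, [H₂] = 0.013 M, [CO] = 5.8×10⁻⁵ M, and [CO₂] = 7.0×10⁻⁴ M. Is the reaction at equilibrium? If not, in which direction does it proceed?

Q = [CO₂]·[H₂] / ([CO]·[H₂O]) = (7.0×10⁻⁴)·(0.013) / ((5.8×10⁻⁵)·(0.011)) = 14
Q = 14 > Keq = 1.2, so the reverse reaction proceeds.

reverse (toward reactants)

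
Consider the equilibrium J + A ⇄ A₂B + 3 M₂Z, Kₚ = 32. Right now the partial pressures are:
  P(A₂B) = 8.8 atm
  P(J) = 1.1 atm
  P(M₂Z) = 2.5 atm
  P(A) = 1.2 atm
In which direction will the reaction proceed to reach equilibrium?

to the left

Qₚ = P(A₂B)·P(M₂Z)³ / (P(J)·P(A)) = (8.8)·(2.5)³ / ((1.1)·(1.2)) = 100
Qₚ = 100 > Kₚ = 32, so the reverse reaction proceeds.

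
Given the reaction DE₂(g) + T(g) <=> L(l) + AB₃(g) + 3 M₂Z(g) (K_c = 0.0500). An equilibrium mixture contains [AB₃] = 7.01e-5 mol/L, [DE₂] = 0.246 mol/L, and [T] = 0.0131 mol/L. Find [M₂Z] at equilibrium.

[M₂Z] = 1.32 mol/L

(L is a pure liquid — omitted from K_c.)
At equilibrium, K_c = [AB₃]·[M₂Z]³ / ([DE₂]·[T]) = 0.0500.
(7.01e-5)·([M₂Z])³ / ((0.246)·(0.0131)) = 0.0500
[M₂Z]³ = 2.30 ⇒ [M₂Z] = 1.32 mol/L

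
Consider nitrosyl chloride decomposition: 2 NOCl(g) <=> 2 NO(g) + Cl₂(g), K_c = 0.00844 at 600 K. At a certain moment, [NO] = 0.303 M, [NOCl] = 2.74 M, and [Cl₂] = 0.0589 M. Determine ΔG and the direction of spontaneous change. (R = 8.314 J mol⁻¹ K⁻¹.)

Q_c = [NO]²·[Cl₂] / [NOCl]² = (0.303)²·(0.0589) / (2.74)² = 7.20×10⁻⁴
ΔG = RT ln(Q_c/K_c) = (8.314 J mol⁻¹ K⁻¹)(600 K) × ln(7.20×10⁻⁴/0.00844)
   = (4.988 kJ/mol)(-2.461) = -12.3 kJ/mol
ΔG < 0, so the forward reaction is spontaneous (proceeds forward).

ΔG = -12.3 kJ/mol; the forward reaction is spontaneous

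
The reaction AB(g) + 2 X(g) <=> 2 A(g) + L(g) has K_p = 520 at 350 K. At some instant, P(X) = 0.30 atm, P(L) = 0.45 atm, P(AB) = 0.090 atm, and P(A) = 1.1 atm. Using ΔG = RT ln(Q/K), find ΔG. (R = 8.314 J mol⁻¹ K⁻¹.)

Q_p = P(A)²·P(L) / (P(AB)·P(X)²) = (1.1)²·(0.45) / ((0.090)·(0.30)²) = 67.2
ΔG = RT ln(Q_p/K_p) = (8.314 J mol⁻¹ K⁻¹)(350 K) × ln(67.2/520)
   = (2.910 kJ/mol)(-2.046) = -5.95 kJ/mol
ΔG < 0, so the forward reaction is spontaneous (proceeds forward).

ΔG = -5.95 kJ/mol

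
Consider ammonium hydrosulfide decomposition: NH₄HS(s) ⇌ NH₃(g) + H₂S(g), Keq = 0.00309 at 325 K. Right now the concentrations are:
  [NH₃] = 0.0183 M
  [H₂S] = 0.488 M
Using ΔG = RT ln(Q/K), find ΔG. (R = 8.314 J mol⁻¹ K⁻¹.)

(NH₄HS is a pure solid — omitted from Q.)
Q = [NH₃]·[H₂S] = (0.0183)·(0.488) = 0.00893
ΔG = RT ln(Q/Keq) = (8.314 J mol⁻¹ K⁻¹)(325 K) × ln(0.00893/0.00309)
   = (2.702 kJ/mol)(1.061) = 2.87 kJ/mol
ΔG > 0, so the forward reaction is non-spontaneous (proceeds in reverse).

ΔG = 2.87 kJ/mol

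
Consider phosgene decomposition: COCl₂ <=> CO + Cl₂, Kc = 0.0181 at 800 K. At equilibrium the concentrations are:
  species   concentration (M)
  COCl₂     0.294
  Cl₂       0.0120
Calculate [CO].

[CO] = 0.443 M

At equilibrium, Kc = [CO]·[Cl₂] / [COCl₂] = 0.0181.
([CO])·(0.0120) / (0.294) = 0.0181
[CO] = 0.443 M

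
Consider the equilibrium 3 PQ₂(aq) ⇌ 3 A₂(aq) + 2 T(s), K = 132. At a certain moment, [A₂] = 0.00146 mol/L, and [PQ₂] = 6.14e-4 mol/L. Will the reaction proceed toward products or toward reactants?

(T is a pure solid — omitted from Q.)
Q = [A₂]³ / [PQ₂]³ = (0.00146)³ / (6.14e-4)³ = 13.4
Q = 13.4 < K = 132, so the forward reaction proceeds.

to the right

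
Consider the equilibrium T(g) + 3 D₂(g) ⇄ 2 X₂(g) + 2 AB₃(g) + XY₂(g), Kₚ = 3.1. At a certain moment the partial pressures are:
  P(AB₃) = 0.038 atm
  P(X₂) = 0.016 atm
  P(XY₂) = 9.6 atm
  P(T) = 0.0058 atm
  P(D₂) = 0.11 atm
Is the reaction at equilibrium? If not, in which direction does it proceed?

Qₚ = P(X₂)²·P(AB₃)²·P(XY₂) / (P(T)·P(D₂)³) = (0.016)²·(0.038)²·(9.6) / ((0.0058)·(0.11)³) = 0.46
Qₚ = 0.46 < Kₚ = 3.1, so the forward reaction proceeds.

forward (toward products)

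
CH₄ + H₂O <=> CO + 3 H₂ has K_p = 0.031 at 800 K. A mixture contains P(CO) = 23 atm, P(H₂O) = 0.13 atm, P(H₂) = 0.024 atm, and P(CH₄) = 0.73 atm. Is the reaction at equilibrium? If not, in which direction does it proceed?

Q_p = P(CO)·P(H₂)³ / (P(CH₄)·P(H₂O)) = (23)·(0.024)³ / ((0.73)·(0.13)) = 0.0034
Q_p = 0.0034 < K_p = 0.031, so the forward reaction proceeds.

in the forward direction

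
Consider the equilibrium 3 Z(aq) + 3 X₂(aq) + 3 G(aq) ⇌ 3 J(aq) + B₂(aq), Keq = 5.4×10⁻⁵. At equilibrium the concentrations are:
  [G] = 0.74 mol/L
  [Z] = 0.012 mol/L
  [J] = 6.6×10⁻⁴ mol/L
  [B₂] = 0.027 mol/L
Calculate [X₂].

[X₂] = 0.59 mol/L

At equilibrium, Keq = [J]³·[B₂] / ([Z]³·[X₂]³·[G]³) = 5.4×10⁻⁵.
(6.6×10⁻⁴)³·(0.027) / ((0.012)³·([X₂])³·(0.74)³) = 5.4×10⁻⁵
[X₂]³ = 0.205 ⇒ [X₂] = 0.59 mol/L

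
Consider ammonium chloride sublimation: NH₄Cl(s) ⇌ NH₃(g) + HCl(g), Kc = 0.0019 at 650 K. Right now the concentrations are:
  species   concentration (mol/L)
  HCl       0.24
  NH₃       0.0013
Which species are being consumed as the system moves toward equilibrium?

(NH₄Cl is a pure solid — omitted from Qc.)
Qc = [NH₃]·[HCl] = (0.0013)·(0.24) = 3.1e-4
Qc = 3.1e-4 < Kc = 0.0019: net forward reaction.

NH₄Cl (reactants)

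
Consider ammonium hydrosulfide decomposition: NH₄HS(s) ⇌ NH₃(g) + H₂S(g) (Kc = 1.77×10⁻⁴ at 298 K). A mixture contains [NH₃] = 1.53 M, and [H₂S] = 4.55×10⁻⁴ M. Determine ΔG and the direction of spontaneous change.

(NH₄HS is a pure solid — omitted from Qc.)
Qc = [NH₃]·[H₂S] = (1.53)·(4.55×10⁻⁴) = 6.96×10⁻⁴
ΔG = RT ln(Qc/Kc) = (8.314 J mol⁻¹ K⁻¹)(298 K) × ln(6.96×10⁻⁴/1.77×10⁻⁴)
   = (2.478 kJ/mol)(1.369) = 3.39 kJ/mol
ΔG > 0, so the forward reaction is non-spontaneous (proceeds in reverse).

ΔG = 3.39 kJ/mol; the forward reaction is non-spontaneous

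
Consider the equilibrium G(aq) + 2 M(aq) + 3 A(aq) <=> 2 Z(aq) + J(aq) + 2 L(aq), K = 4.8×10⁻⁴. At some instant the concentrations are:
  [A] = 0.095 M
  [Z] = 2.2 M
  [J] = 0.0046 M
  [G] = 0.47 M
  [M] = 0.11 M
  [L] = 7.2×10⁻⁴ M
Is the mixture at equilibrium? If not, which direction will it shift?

Q = [Z]²·[J]·[L]² / ([G]·[M]²·[A]³) = (2.2)²·(0.0046)·(7.2×10⁻⁴)² / ((0.47)·(0.11)²·(0.095)³) = 0.0024
Q = 0.0024 > K = 4.8×10⁻⁴: net reverse reaction.

no; Q > K, reaction proceeds in reverse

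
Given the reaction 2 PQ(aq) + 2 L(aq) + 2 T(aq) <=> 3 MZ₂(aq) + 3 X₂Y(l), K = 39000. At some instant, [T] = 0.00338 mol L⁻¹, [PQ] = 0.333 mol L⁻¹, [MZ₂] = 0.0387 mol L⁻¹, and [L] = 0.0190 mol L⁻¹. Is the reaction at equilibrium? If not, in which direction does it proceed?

to the left

(X₂Y is a pure liquid — omitted from Q.)
Q = [MZ₂]³ / ([PQ]²·[L]²·[T]²) = (0.0387)³ / ((0.333)²·(0.0190)²·(0.00338)²) = 1.27×10⁵
Q = 1.27×10⁵ > K = 39000, so the reverse reaction proceeds.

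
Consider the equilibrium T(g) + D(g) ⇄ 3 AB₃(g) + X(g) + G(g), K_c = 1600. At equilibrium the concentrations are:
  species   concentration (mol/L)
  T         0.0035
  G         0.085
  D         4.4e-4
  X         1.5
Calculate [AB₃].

[AB₃] = 0.27 mol/L

At equilibrium, K_c = [AB₃]³·[X]·[G] / ([T]·[D]) = 1600.
([AB₃])³·(1.5)·(0.085) / ((0.0035)·(4.4e-4)) = 1600
[AB₃]³ = 0.0193 ⇒ [AB₃] = 0.27 mol/L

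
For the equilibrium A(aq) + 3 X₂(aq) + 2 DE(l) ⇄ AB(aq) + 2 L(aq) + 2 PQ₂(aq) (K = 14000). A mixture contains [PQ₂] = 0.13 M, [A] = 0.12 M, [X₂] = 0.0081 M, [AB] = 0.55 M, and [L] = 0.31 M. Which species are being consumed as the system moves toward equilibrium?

(DE is a pure liquid — omitted from Q.)
Q = [AB]·[L]²·[PQ₂]² / ([A]·[X₂]³) = (0.55)·(0.31)²·(0.13)² / ((0.12)·(0.0081)³) = 14000
Q = 14000 = K; the system is at equilibrium.

none (at equilibrium)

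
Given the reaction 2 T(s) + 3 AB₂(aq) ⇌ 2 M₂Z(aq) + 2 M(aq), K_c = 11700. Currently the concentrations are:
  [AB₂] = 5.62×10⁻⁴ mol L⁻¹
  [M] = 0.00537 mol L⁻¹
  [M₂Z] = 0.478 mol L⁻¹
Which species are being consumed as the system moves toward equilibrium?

(T is a pure solid — omitted from Q_c.)
Q_c = [M₂Z]²·[M]² / [AB₂]³ = (0.478)²·(0.00537)² / (5.62×10⁻⁴)³ = 37100
Q_c = 37100 > K_c = 11700: net reverse reaction.

M₂Z, M (products)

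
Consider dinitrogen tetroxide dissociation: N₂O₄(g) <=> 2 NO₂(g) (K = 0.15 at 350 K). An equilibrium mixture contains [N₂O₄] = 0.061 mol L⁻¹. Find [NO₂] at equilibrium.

At equilibrium, K = [NO₂]² / [N₂O₄] = 0.15.
([NO₂])² / (0.061) = 0.15
[NO₂]² = 0.00915 ⇒ [NO₂] = 0.096 mol L⁻¹

[NO₂] = 0.096 mol L⁻¹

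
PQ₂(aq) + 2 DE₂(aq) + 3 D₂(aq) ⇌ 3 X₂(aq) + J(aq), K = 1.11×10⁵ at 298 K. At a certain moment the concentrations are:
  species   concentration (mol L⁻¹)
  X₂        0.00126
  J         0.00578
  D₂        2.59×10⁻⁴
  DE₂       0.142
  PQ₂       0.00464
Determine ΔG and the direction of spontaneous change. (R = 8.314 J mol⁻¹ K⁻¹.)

ΔG = -6.81 kJ/mol; the forward reaction is spontaneous

Q = [X₂]³·[J] / ([PQ₂]·[DE₂]²·[D₂]³) = (0.00126)³·(0.00578) / ((0.00464)·(0.142)²·(2.59×10⁻⁴)³) = 7110
ΔG = RT ln(Q/K) = (8.314 J mol⁻¹ K⁻¹)(298 K) × ln(7110/1.11×10⁵)
   = (2.478 kJ/mol)(-2.748) = -6.81 kJ/mol
ΔG < 0, so the forward reaction is spontaneous (proceeds forward).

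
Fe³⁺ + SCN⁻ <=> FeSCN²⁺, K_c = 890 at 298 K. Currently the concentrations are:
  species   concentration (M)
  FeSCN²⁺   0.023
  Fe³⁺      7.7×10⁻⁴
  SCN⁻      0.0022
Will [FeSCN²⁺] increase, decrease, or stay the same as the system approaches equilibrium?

Q_c = [FeSCN²⁺] / ([Fe³⁺]·[SCN⁻]) = (0.023) / ((7.7×10⁻⁴)·(0.0022)) = 14000
Q_c = 14000 > K_c = 890: net reverse reaction.
FeSCN²⁺ is a product, so it decreases.

decrease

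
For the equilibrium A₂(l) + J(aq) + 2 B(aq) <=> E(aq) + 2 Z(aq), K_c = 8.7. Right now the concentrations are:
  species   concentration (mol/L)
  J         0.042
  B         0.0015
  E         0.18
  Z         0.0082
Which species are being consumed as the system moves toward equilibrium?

(A₂ is a pure liquid — omitted from Q_c.)
Q_c = [E]·[Z]² / ([J]·[B]²) = (0.18)·(0.0082)² / ((0.042)·(0.0015)²) = 130
Q_c = 130 > K_c = 8.7: net reverse reaction.

E, Z (products)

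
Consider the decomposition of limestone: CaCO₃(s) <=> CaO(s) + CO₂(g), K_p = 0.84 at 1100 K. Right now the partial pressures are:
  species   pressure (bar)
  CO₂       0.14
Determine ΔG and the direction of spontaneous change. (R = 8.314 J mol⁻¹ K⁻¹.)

(CaCO₃, CaO are pure solids — omitted from Q_p.)
Q_p = P(CO₂) = 0.140
ΔG = RT ln(Q_p/K_p) = (8.314 J mol⁻¹ K⁻¹)(1100 K) × ln(0.140/0.84)
   = (9.145 kJ/mol)(-1.792) = -16.4 kJ/mol
ΔG < 0, so the forward reaction is spontaneous (proceeds forward).

ΔG = -16.4 kJ/mol; the forward reaction is spontaneous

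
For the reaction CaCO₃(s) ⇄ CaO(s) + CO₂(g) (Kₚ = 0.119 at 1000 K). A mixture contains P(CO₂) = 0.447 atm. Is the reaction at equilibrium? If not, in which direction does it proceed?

reverse (toward reactants)

(CaCO₃, CaO are pure solids — omitted from Qₚ.)
Qₚ = P(CO₂) = 0.447
Qₚ = 0.447 > Kₚ = 0.119, so the reverse reaction proceeds.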